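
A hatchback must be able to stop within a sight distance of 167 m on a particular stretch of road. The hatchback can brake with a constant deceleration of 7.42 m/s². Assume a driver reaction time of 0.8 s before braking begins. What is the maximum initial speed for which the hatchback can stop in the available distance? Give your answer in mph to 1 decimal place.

Maximum speed ≈ 98.9 mph

Stopping distance: v·t_r + v²/(2a) = 167 with t_r = 0.8 s and a = 7.420 m/s².
So v² + 11.872 v − 2478.28 = 0.
Positive root: v = −a·t_r + √((a·t_r)² + 2a·d) = −5.936 + √(35.236 + 2478.28) = 44.1990 m/s.
44.1990 m/s ÷ 0.44704 = 98.870 mph.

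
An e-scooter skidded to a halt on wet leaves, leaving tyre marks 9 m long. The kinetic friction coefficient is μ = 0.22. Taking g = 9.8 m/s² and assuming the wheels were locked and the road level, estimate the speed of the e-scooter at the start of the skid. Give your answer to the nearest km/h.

Initial speed ≈ 22 km/h

Deceleration a = μg = 0.22 × 9.8 = 2.156 m/s².
v = √(2a·d) = √(2 × 2.156 × 9) = √38.808 = 6.2296 m/s.
= 6.2296 × 3.6 = 22.427 km/h.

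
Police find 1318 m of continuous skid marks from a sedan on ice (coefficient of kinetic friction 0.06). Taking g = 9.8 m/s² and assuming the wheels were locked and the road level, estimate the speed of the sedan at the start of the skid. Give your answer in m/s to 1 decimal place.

Deceleration a = μg = 0.06 × 9.8 = 0.588 m/s².
v = √(2a·d) = √(2 × 0.588 × 1318) = √1549.968 = 39.3696 m/s.

Initial speed ≈ 39.4 m/s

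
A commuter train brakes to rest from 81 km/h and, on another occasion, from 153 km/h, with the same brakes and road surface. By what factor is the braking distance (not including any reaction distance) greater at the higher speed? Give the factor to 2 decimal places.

Braking distance d = v²/(2a), so with a fixed, d ∝ v².
Factor = (153/81)² = 1.8889² = 3.5679.

Factor ≈ 3.57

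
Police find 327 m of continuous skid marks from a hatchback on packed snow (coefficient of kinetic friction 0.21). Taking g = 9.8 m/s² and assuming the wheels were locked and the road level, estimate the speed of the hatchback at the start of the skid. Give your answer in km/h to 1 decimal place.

Initial speed ≈ 132.1 km/h

Deceleration a = μg = 0.21 × 9.8 = 2.058 m/s².
v = √(2a·d) = √(2 × 2.058 × 327) = √1345.932 = 36.6869 m/s.
= 36.6869 × 3.6 = 132.073 km/h.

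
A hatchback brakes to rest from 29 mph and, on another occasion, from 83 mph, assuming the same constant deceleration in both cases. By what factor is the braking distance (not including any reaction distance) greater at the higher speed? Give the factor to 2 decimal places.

Braking distance d = v²/(2a), so with a fixed, d ∝ v².
Factor = (83/29)² = 2.8621² = 8.1916.

Factor ≈ 8.19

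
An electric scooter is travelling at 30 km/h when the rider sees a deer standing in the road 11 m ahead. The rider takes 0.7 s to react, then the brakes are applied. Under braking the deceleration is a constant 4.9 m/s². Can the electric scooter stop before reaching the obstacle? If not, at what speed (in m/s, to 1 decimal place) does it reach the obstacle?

No — it strikes the obstacle at 4.3 m/s

30 km/h ÷ 3.6 = 8.3333 m/s.
Reaction distance = 8.3333 × 0.7 = 5.833 m.
Braking distance needed to stop: v²/(2a) = 69.444 / 9.800 = 7.086 m, so total needed = 5.833 + 7.086 = 12.919 m > 11 m — it cannot stop.
Distance remaining when braking begins: 11 − 5.833 = 5.167 m.
v² = v₀² − 2a·d = 69.444 − 2 × 4.900 × 5.167 = 18.807 m²/s².
v = √18.807 = 4.337 m/s.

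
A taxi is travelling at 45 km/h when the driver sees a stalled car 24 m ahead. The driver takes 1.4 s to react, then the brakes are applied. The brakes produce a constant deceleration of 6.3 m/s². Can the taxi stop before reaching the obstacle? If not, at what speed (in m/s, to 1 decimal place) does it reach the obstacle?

No — it strikes the obstacle at 8.6 m/s

45 km/h ÷ 3.6 = 12.5000 m/s.
Reaction distance = 12.5000 × 1.4 = 17.500 m.
Braking distance needed to stop: v²/(2a) = 156.250 / 12.600 = 12.401 m, so total needed = 17.500 + 12.401 = 29.901 m > 24 m — it cannot stop.
Distance remaining when braking begins: 24 − 17.500 = 6.500 m.
v² = v₀² − 2a·d = 156.250 − 2 × 6.300 × 6.500 = 74.350 m²/s².
v = √74.350 = 8.623 m/s.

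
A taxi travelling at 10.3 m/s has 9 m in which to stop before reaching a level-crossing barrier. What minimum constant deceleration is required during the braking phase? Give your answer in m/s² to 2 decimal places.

Required deceleration ≈ 5.89 m/s²

v² = 2a·d ⇒ a = v²/(2d) = 10.3000² / (2 × 9.000) = 106.090 / 18.000 = 5.8939 m/s².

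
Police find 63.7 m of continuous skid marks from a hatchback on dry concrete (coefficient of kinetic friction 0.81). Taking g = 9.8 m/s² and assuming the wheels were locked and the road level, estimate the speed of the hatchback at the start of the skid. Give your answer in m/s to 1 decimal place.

Initial speed ≈ 31.8 m/s

Deceleration a = μg = 0.81 × 9.8 = 7.938 m/s².
v = √(2a·d) = √(2 × 7.938 × 63.7) = √1011.301 = 31.8010 m/s.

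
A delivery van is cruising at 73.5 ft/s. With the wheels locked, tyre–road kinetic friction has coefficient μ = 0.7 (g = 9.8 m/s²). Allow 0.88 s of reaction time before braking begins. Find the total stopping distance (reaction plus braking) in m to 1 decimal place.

73.5 ft/s × 0.3048 = 22.4028 m/s.
a = μg = 0.7 × 9.8 = 6.860 m/s².
Reaction distance = v·t_r = 22.4028 × 0.88 = 19.714 m.
Braking distance = v²/(2a) = 22.4028² / (2 × 6.860) = 501.885 / 13.720 = 36.581 m.
Total = 19.714 + 36.581 = 56.295 m.

Total stopping distance ≈ 56.3 m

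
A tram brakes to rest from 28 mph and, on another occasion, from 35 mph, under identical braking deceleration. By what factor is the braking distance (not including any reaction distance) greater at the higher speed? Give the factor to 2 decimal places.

Braking distance d = v²/(2a), so with a fixed, d ∝ v².
Factor = (35/28)² = 1.2500² = 1.5625.

Factor ≈ 1.56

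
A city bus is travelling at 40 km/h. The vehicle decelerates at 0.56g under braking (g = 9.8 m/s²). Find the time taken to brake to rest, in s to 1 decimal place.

Braking time ≈ 2.0 s

40 km/h ÷ 3.6 = 11.1111 m/s.
a = 0.56 × 9.8 = 5.488 m/s².
Braking time = v/a = 11.1111 / 5.488 = 2.025 s.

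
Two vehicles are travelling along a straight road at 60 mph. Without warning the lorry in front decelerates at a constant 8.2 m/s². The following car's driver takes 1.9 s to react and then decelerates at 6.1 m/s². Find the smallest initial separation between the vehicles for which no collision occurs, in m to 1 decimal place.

Minimum gap ≈ 66.1 m

60 mph × 0.44704 = 26.8224 m/s.
Leader travels v²/(2a_L) = 719.441 / 16.400 = 43.868 m before stopping.
Follower covers v·t_r = 26.8224 × 1.9 = 50.963 m while reacting, then v²/(2a_F) = 719.441 / 12.200 = 58.971 m while braking, for a total of 50.963 + 58.971 = 109.934 m.
Since a_F ≤ a_L and the follower starts braking later, the follower is never slower than the leader, so the closest approach is when both have stopped.
Minimum gap = 109.934 − 43.868 = 66.066 m.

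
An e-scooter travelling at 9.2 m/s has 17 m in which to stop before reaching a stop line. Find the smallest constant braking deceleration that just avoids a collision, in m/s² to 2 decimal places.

v² = 2a·d ⇒ a = v²/(2d) = 9.2000² / (2 × 17.000) = 84.640 / 34.000 = 2.4894 m/s².

Required deceleration ≈ 2.49 m/s²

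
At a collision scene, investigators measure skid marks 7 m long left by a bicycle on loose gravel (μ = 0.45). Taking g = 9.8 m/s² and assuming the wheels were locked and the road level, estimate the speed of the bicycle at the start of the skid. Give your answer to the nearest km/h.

Initial speed ≈ 28 km/h

Deceleration a = μg = 0.45 × 9.8 = 4.410 m/s².
v = √(2a·d) = √(2 × 4.410 × 7) = √61.740 = 7.8575 m/s.
= 7.8575 × 3.6 = 28.287 km/h.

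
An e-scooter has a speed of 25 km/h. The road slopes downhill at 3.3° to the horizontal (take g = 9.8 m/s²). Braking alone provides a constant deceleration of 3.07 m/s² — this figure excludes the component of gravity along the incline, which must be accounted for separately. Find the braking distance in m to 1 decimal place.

25 km/h ÷ 3.6 = 6.9444 m/s.
Gravity along the downhill slope reduces the braking deceleration: a_eff = 3.070 − 9.8·sin 3.3° = 3.070 − 0.564 = 2.506 m/s².
Braking distance = v²/(2a) = 6.9444² / (2 × 2.506) = 48.225 / 5.012 = 9.622 m.

Braking distance ≈ 9.6 m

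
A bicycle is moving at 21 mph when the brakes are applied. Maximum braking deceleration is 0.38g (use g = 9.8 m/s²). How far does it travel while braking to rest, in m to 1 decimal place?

Braking distance ≈ 11.8 m

21 mph × 0.44704 = 9.3878 m/s.
a = 0.38 × 9.8 = 3.724 m/s².
Braking distance = v²/(2a) = 9.3878² / (2 × 3.724) = 88.131 / 7.448 = 11.833 m.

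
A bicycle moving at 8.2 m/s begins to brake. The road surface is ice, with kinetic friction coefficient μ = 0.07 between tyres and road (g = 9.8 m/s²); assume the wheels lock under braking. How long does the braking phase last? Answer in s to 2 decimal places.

Braking time ≈ 11.95 s

a = μg = 0.07 × 9.8 = 0.686 m/s².
Braking time = v/a = 8.2000 / 0.686 = 11.953 s.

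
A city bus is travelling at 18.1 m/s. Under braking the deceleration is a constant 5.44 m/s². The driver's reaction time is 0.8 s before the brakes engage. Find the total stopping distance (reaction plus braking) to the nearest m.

Reaction distance = v·t_r = 18.1000 × 0.8 = 14.480 m.
Braking distance = v²/(2a) = 18.1000² / (2 × 5.440) = 327.610 / 10.880 = 30.111 m.
Total = 14.480 + 30.111 = 44.591 m.

Total stopping distance ≈ 45 m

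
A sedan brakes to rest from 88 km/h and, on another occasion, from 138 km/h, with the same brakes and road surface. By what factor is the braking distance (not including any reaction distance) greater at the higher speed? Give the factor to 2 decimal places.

Braking distance d = v²/(2a), so with a fixed, d ∝ v².
Factor = (138/88)² = 1.5682² = 2.4593.

Factor ≈ 2.46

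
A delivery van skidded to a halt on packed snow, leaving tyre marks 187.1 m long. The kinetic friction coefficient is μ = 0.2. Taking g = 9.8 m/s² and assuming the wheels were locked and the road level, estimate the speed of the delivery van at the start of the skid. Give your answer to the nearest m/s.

Initial speed ≈ 27 m/s

Deceleration a = μg = 0.2 × 9.8 = 1.960 m/s².
v = √(2a·d) = √(2 × 1.960 × 187.1) = √733.432 = 27.0819 m/s.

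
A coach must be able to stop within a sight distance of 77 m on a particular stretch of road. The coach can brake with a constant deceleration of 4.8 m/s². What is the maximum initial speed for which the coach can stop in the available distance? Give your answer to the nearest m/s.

v²/(2a) = d ⇒ v = √(2 × 4.800 × 77) = √739.20 = 27.1882 m/s.

Maximum speed ≈ 27 m/s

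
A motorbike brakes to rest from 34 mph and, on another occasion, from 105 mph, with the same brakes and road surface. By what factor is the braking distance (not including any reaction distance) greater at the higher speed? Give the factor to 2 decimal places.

Braking distance d = v²/(2a), so with a fixed, d ∝ v².
Factor = (105/34)² = 3.0882² = 9.5370.

Factor ≈ 9.54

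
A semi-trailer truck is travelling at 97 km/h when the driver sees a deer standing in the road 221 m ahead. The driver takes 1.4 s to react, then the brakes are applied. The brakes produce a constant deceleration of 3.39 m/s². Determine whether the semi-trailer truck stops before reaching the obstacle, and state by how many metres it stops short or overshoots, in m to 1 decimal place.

Yes — it stops 76.2 m short of the obstacle

97 km/h ÷ 3.6 = 26.9444 m/s.
Reaction distance = 26.9444 × 1.4 = 37.722 m.
Braking distance = v²/(2a) = 726.001 / 6.780 = 107.080 m.
Total stopping distance = 37.722 + 107.080 = 144.802 m, vs 221 m available — it stops with 221 − 144.802 = 76.198 m to spare.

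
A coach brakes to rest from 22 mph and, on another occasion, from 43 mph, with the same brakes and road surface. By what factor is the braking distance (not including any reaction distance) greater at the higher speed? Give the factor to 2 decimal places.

Factor ≈ 3.82

Braking distance d = v²/(2a), so with a fixed, d ∝ v².
Factor = (43/22)² = 1.9545² = 3.8201.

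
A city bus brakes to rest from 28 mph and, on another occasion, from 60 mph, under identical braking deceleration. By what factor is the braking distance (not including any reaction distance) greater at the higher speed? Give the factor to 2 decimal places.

Factor ≈ 4.59

Braking distance d = v²/(2a), so with a fixed, d ∝ v².
Factor = (60/28)² = 2.1429² = 4.5920.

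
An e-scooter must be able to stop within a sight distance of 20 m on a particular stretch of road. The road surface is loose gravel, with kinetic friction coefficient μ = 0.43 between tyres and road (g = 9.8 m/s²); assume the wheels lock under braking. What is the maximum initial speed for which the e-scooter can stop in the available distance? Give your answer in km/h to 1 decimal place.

a = μg = 0.43 × 9.8 = 4.214 m/s².
v²/(2a) = d ⇒ v = √(2 × 4.214 × 20) = √168.56 = 12.9831 m/s.
12.9831 m/s × 3.6 = 46.739 km/h.

Maximum speed ≈ 46.7 km/h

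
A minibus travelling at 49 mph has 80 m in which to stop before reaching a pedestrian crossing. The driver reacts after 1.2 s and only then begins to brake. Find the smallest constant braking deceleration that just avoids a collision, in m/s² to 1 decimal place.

49 mph × 0.44704 = 21.9050 m/s.
Distance covered during reaction = 21.9050 × 1.2 = 26.286 m.
Distance available for braking: 80 − 26.286 = 53.714 m.
v² = 2a·d ⇒ a = v²/(2d) = 21.9050² / (2 × 53.714) = 479.829 / 107.428 = 4.4665 m/s².

Required deceleration ≈ 4.5 m/s²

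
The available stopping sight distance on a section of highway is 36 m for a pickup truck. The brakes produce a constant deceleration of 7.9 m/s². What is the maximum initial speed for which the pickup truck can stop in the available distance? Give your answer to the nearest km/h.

Maximum speed ≈ 86 km/h

v²/(2a) = d ⇒ v = √(2 × 7.900 × 36) = √568.80 = 23.8495 m/s.
23.8495 m/s × 3.6 = 85.858 km/h.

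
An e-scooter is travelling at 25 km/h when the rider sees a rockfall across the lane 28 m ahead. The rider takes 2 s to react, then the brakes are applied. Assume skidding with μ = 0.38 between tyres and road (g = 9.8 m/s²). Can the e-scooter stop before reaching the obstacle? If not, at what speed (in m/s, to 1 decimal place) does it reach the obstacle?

Yes — it stops about 7.6 m short of the obstacle, so it never reaches it

25 km/h ÷ 3.6 = 6.9444 m/s.
a = μg = 0.38 × 9.8 = 3.724 m/s².
Reaction distance = 6.9444 × 2 = 13.889 m.
Braking distance = v²/(2a) = 48.225 / 7.448 = 6.475 m.
Total stopping distance = 13.889 + 6.475 = 20.364 m, vs 28 m available — it stops with 28 − 20.364 = 7.636 m to spare.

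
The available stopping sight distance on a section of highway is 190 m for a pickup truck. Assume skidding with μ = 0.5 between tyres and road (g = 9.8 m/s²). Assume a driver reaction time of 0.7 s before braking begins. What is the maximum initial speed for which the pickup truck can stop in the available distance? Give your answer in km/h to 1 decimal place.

a = μg = 0.5 × 9.8 = 4.900 m/s².
Stopping distance: v·t_r + v²/(2a) = 190 with t_r = 0.7 s and a = 4.900 m/s².
So v² + 6.860 v − 1862.00 = 0.
Positive root: v = −a·t_r + √((a·t_r)² + 2a·d) = −3.430 + √(11.765 + 1862.00) = 39.8570 m/s.
39.8570 m/s × 3.6 = 143.485 km/h.

Maximum speed ≈ 143.5 km/h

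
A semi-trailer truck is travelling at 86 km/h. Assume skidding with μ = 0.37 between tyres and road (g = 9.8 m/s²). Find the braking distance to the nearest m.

86 km/h ÷ 3.6 = 23.8889 m/s.
a = μg = 0.37 × 9.8 = 3.626 m/s².
Braking distance = v²/(2a) = 23.8889² / (2 × 3.626) = 570.680 / 7.252 = 78.693 m.

Braking distance ≈ 79 m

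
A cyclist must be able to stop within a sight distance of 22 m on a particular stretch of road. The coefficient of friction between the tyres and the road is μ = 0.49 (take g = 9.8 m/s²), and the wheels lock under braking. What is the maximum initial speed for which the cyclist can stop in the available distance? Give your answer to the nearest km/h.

Maximum speed ≈ 52 km/h

a = μg = 0.49 × 9.8 = 4.802 m/s².
v²/(2a) = d ⇒ v = √(2 × 4.802 × 22) = √211.29 = 14.5358 m/s.
14.5358 m/s × 3.6 = 52.329 km/h.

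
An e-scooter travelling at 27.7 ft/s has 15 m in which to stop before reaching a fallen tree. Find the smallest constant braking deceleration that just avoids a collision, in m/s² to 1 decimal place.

27.7 ft/s × 0.3048 = 8.4430 m/s.
v² = 2a·d ⇒ a = v²/(2d) = 8.4430² / (2 × 15.000) = 71.284 / 30.000 = 2.3761 m/s².

Required deceleration ≈ 2.4 m/s²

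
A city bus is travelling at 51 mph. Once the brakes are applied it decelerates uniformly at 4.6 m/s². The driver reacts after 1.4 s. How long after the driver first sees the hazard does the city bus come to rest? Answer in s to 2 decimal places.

51 mph × 0.44704 = 22.7990 m/s.
Braking time = v/a = 22.7990 / 4.600 = 4.956 s.
Total = 1.4 + 4.956 = 6.356 s.

Total time ≈ 6.36 s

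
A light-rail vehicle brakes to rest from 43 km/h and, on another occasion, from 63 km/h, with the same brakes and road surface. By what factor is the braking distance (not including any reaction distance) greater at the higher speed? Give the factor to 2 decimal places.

Braking distance d = v²/(2a), so with a fixed, d ∝ v².
Factor = (63/43)² = 1.4651² = 2.1465.

Factor ≈ 2.15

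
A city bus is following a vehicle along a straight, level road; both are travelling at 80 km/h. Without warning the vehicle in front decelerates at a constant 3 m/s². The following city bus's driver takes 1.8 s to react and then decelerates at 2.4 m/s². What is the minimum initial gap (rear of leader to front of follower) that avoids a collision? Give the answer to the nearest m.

80 km/h ÷ 3.6 = 22.2222 m/s.
Leader travels v²/(2a_L) = 493.826 / 6.000 = 82.304 m before stopping.
Follower covers v·t_r = 22.2222 × 1.8 = 40.000 m while reacting, then v²/(2a_F) = 493.826 / 4.800 = 102.880 m while braking, for a total of 40.000 + 102.880 = 142.880 m.
Since a_F ≤ a_L and the follower starts braking later, the follower is never slower than the leader, so the closest approach is when both have stopped.
Minimum gap = 142.880 − 82.304 = 60.576 m.

Minimum gap ≈ 61 m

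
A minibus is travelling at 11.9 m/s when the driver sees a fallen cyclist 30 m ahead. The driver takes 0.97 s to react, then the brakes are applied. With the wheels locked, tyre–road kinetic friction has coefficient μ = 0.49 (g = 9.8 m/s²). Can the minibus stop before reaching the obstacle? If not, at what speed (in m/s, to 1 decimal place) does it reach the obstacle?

a = μg = 0.49 × 9.8 = 4.802 m/s².
Reaction distance = 11.9000 × 0.97 = 11.543 m.
Braking distance = v²/(2a) = 141.610 / 9.604 = 14.745 m.
Total stopping distance = 11.543 + 14.745 = 26.288 m, vs 30 m available — it stops with 30 − 26.288 = 3.712 m to spare.

Yes — it stops about 3.7 m short of the obstacle, so it never reaches it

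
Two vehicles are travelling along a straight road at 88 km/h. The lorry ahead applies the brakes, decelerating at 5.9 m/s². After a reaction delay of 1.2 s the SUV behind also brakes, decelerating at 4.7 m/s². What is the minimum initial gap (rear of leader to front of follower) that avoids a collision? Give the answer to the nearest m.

88 km/h ÷ 3.6 = 24.4444 m/s.
Leader travels v²/(2a_L) = 597.529 / 11.800 = 50.638 m before stopping.
Follower covers v·t_r = 24.4444 × 1.2 = 29.333 m while reacting, then v²/(2a_F) = 597.529 / 9.400 = 63.567 m while braking, for a total of 29.333 + 63.567 = 92.900 m.
Since a_F ≤ a_L and the follower starts braking later, the follower is never slower than the leader, so the closest approach is when both have stopped.
Minimum gap = 92.900 − 50.638 = 42.262 m.

Minimum gap ≈ 42 m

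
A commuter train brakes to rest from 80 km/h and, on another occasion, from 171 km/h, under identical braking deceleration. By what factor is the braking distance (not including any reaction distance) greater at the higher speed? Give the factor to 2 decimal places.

Braking distance d = v²/(2a), so with a fixed, d ∝ v².
Factor = (171/80)² = 2.1375² = 4.5689.

Factor ≈ 4.57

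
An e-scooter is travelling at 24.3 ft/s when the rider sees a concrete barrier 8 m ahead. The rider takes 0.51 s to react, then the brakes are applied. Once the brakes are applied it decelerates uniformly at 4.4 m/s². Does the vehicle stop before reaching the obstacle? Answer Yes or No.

No

24.3 ft/s × 0.3048 = 7.4066 m/s.
Reaction distance = 7.4066 × 0.51 = 3.777 m.
Braking distance = v²/(2a) = 54.858 / 8.800 = 6.234 m.
Total stopping distance = 3.777 + 6.234 = 10.011 m, vs 8 m available — it cannot stop in time and overshoots by 10.011 − 8 = 2.011 m.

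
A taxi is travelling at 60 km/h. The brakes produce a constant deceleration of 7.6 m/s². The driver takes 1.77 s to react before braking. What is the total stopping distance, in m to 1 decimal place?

60 km/h ÷ 3.6 = 16.6667 m/s.
Reaction distance = v·t_r = 16.6667 × 1.77 = 29.500 m.
Braking distance = v²/(2a) = 16.6667² / (2 × 7.600) = 277.779 / 15.200 = 18.275 m.
Total = 29.500 + 18.275 = 47.775 m.

Total stopping distance ≈ 47.8 m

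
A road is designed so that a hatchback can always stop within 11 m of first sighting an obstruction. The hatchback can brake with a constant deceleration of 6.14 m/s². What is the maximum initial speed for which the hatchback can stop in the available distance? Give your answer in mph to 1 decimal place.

v²/(2a) = d ⇒ v = √(2 × 6.140 × 11) = √135.08 = 11.6224 m/s.
11.6224 m/s ÷ 0.44704 = 25.999 mph.

Maximum speed ≈ 26.0 mph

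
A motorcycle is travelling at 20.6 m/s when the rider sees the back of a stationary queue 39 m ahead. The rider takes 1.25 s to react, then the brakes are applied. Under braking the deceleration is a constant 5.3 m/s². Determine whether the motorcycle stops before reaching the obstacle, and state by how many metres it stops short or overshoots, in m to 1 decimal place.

No — it overshoots by 26.8 m

Reaction distance = 20.6000 × 1.25 = 25.750 m.
Braking distance = v²/(2a) = 424.360 / 10.600 = 40.034 m.
Total stopping distance = 25.750 + 40.034 = 65.784 m, vs 39 m available — it cannot stop in time and overshoots by 65.784 − 39 = 26.784 m.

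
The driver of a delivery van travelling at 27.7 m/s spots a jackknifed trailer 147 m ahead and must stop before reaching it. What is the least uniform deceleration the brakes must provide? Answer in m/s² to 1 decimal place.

v² = 2a·d ⇒ a = v²/(2d) = 27.7000² / (2 × 147.000) = 767.290 / 294.000 = 2.6098 m/s².

Required deceleration ≈ 2.6 m/s²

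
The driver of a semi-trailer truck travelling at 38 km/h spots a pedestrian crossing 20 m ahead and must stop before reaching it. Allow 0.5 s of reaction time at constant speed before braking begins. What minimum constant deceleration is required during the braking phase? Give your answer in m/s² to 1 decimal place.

Required deceleration ≈ 3.8 m/s²

38 km/h ÷ 3.6 = 10.5556 m/s.
Distance covered during reaction = 10.5556 × 0.5 = 5.278 m.
Distance available for braking: 20 − 5.278 = 14.722 m.
v² = 2a·d ⇒ a = v²/(2d) = 10.5556² / (2 × 14.722) = 111.421 / 29.444 = 3.7842 m/s².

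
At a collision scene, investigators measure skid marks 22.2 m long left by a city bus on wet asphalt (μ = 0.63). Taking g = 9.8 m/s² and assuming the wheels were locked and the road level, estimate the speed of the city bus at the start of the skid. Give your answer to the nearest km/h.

Deceleration a = μg = 0.63 × 9.8 = 6.174 m/s².
v = √(2a·d) = √(2 × 6.174 × 22.2) = √274.126 = 16.5568 m/s.
= 16.5568 × 3.6 = 59.604 km/h.

Initial speed ≈ 60 km/h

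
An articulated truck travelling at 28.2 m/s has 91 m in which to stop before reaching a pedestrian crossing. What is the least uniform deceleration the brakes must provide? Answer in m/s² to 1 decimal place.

Required deceleration ≈ 4.4 m/s²

v² = 2a·d ⇒ a = v²/(2d) = 28.2000² / (2 × 91.000) = 795.240 / 182.000 = 4.3695 m/s².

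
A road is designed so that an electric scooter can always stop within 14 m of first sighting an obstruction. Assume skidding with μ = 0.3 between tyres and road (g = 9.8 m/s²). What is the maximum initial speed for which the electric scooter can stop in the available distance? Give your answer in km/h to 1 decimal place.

a = μg = 0.3 × 9.8 = 2.940 m/s².
v²/(2a) = d ⇒ v = √(2 × 2.940 × 14) = √82.32 = 9.0730 m/s.
9.0730 m/s × 3.6 = 32.663 km/h.

Maximum speed ≈ 32.7 km/h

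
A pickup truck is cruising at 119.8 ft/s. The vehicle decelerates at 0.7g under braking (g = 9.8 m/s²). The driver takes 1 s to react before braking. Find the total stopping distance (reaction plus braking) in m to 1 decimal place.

Total stopping distance ≈ 133.7 m

119.8 ft/s × 0.3048 = 36.5150 m/s.
a = 0.7 × 9.8 = 6.860 m/s².
Reaction distance = v·t_r = 36.5150 × 1 = 36.515 m.
Braking distance = v²/(2a) = 36.5150² / (2 × 6.860) = 1333.345 / 13.720 = 97.183 m.
Total = 36.515 + 97.183 = 133.698 m.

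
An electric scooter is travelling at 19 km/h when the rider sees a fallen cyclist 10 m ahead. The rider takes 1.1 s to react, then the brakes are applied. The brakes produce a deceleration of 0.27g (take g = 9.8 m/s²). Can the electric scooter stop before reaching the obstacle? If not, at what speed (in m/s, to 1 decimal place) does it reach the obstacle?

No — it strikes the obstacle at 2.4 m/s

19 km/h ÷ 3.6 = 5.2778 m/s.
a = 0.27 × 9.8 = 2.646 m/s².
Reaction distance = 5.2778 × 1.1 = 5.806 m.
Braking distance needed to stop: v²/(2a) = 27.855 / 5.292 = 5.264 m, so total needed = 5.806 + 5.264 = 11.070 m > 10 m — it cannot stop.
Distance remaining when braking begins: 10 − 5.806 = 4.194 m.
v² = v₀² − 2a·d = 27.855 − 2 × 2.646 × 4.194 = 5.660 m²/s².
v = √5.660 = 2.379 m/s.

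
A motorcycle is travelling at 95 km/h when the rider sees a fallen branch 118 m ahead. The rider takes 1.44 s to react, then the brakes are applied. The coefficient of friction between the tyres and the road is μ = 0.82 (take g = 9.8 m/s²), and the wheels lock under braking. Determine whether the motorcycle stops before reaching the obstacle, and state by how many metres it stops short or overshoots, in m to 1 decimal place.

Yes — it stops 36.7 m short of the obstacle

95 km/h ÷ 3.6 = 26.3889 m/s.
a = μg = 0.82 × 9.8 = 8.036 m/s².
Reaction distance = 26.3889 × 1.44 = 38.000 m.
Braking distance = v²/(2a) = 696.374 / 16.072 = 43.328 m.
Total stopping distance = 38.000 + 43.328 = 81.328 m, vs 118 m available — it stops with 118 − 81.328 = 36.672 m to spare.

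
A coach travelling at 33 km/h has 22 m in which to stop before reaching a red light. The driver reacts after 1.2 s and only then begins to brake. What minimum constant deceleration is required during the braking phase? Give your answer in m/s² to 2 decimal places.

Required deceleration ≈ 3.82 m/s²

33 km/h ÷ 3.6 = 9.1667 m/s.
Distance covered during reaction = 9.1667 × 1.2 = 11.000 m.
Distance available for braking: 22 − 11.000 = 11.000 m.
v² = 2a·d ⇒ a = v²/(2d) = 9.1667² / (2 × 11.000) = 84.028 / 22.000 = 3.8195 m/s².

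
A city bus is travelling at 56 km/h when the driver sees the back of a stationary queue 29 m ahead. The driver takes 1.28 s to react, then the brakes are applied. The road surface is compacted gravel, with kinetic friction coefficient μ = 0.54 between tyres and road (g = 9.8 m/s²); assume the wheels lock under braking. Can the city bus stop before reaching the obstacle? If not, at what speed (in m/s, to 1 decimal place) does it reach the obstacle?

56 km/h ÷ 3.6 = 15.5556 m/s.
a = μg = 0.54 × 9.8 = 5.292 m/s².
Reaction distance = 15.5556 × 1.28 = 19.911 m.
Braking distance needed to stop: v²/(2a) = 241.977 / 10.584 = 22.863 m, so total needed = 19.911 + 22.863 = 42.774 m > 29 m — it cannot stop.
Distance remaining when braking begins: 29 − 19.911 = 9.089 m.
v² = v₀² − 2a·d = 241.977 − 2 × 5.292 × 9.089 = 145.779 m²/s².
v = √145.779 = 12.074 m/s.

No — it strikes the obstacle at 12.1 m/s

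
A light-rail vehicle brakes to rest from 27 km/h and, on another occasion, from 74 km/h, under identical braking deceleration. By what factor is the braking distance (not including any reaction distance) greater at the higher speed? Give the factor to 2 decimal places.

Factor ≈ 7.51

Braking distance d = v²/(2a), so with a fixed, d ∝ v².
Factor = (74/27)² = 2.7407² = 7.5114.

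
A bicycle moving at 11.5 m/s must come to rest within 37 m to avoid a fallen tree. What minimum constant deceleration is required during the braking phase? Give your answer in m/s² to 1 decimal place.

v² = 2a·d ⇒ a = v²/(2d) = 11.5000² / (2 × 37.000) = 132.250 / 74.000 = 1.7872 m/s².

Required deceleration ≈ 1.8 m/s²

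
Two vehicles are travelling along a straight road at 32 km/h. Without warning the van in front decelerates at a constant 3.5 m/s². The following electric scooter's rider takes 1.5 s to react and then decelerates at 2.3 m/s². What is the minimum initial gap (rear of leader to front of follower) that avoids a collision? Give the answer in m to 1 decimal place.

Minimum gap ≈ 19.2 m

32 km/h ÷ 3.6 = 8.8889 m/s.
Leader travels v²/(2a_L) = 79.013 / 7.000 = 11.288 m before stopping.
Follower covers v·t_r = 8.8889 × 1.5 = 13.333 m while reacting, then v²/(2a_F) = 79.013 / 4.600 = 17.177 m while braking, for a total of 13.333 + 17.177 = 30.510 m.
Since a_F ≤ a_L and the follower starts braking later, the follower is never slower than the leader, so the closest approach is when both have stopped.
Minimum gap = 30.510 − 11.288 = 19.222 m.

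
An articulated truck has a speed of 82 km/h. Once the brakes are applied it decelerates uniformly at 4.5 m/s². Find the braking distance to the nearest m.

Braking distance ≈ 58 m

82 km/h ÷ 3.6 = 22.7778 m/s.
Braking distance = v²/(2a) = 22.7778² / (2 × 4.500) = 518.828 / 9.000 = 57.648 m.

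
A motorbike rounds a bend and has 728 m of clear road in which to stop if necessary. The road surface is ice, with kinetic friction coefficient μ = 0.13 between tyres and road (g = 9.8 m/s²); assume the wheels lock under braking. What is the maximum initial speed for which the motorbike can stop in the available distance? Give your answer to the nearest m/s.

Maximum speed ≈ 43 m/s

a = μg = 0.13 × 9.8 = 1.274 m/s².
v²/(2a) = d ⇒ v = √(2 × 1.274 × 728) = √1854.94 = 43.0690 m/s.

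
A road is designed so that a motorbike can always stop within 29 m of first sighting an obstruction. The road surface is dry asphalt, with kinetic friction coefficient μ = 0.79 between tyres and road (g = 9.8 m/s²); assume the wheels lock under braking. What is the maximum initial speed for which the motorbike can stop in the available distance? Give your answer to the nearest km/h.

Maximum speed ≈ 76 km/h

a = μg = 0.79 × 9.8 = 7.742 m/s².
v²/(2a) = d ⇒ v = √(2 × 7.742 × 29) = √449.04 = 21.1906 m/s.
21.1906 m/s × 3.6 = 76.286 km/h.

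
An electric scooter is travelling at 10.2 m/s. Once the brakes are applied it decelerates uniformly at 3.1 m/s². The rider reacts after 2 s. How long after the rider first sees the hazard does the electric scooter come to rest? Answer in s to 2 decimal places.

Total time ≈ 5.29 s

Braking time = v/a = 10.2000 / 3.100 = 3.290 s.
Total = 2 + 3.290 = 5.290 s.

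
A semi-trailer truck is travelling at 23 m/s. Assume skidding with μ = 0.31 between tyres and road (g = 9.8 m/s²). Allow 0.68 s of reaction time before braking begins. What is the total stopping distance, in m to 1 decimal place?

a = μg = 0.31 × 9.8 = 3.038 m/s².
Reaction distance = v·t_r = 23.0000 × 0.68 = 15.640 m.
Braking distance = v²/(2a) = 23.0000² / (2 × 3.038) = 529.000 / 6.076 = 87.064 m.
Total = 15.640 + 87.064 = 102.704 m.

Total stopping distance ≈ 102.7 m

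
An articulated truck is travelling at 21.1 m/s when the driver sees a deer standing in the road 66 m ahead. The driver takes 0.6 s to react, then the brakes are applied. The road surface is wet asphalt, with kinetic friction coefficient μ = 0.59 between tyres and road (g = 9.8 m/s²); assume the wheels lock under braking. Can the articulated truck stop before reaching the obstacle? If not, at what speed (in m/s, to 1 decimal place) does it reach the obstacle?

Yes — it stops about 14.8 m short of the obstacle, so it never reaches it

a = μg = 0.59 × 9.8 = 5.782 m/s².
Reaction distance = 21.1000 × 0.6 = 12.660 m.
Braking distance = v²/(2a) = 445.210 / 11.564 = 38.500 m.
Total stopping distance = 12.660 + 38.500 = 51.160 m, vs 66 m available — it stops with 66 − 51.160 = 14.840 m to spare.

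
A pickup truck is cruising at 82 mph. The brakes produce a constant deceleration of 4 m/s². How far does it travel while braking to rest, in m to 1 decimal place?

Braking distance ≈ 168.0 m

82 mph × 0.44704 = 36.6573 m/s.
Braking distance = v²/(2a) = 36.6573² / (2 × 4.000) = 1343.758 / 8.000 = 167.970 m.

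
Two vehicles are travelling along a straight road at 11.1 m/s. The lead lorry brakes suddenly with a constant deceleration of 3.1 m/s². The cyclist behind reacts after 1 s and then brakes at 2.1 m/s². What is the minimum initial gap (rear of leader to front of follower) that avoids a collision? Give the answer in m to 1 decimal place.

Leader travels v²/(2a_L) = 123.210 / 6.200 = 19.873 m before stopping.
Follower covers v·t_r = 11.1000 × 1 = 11.100 m while reacting, then v²/(2a_F) = 123.210 / 4.200 = 29.336 m while braking, for a total of 11.100 + 29.336 = 40.436 m.
Since a_F ≤ a_L and the follower starts braking later, the follower is never slower than the leader, so the closest approach is when both have stopped.
Minimum gap = 40.436 − 19.873 = 20.563 m.

Minimum gap ≈ 20.6 m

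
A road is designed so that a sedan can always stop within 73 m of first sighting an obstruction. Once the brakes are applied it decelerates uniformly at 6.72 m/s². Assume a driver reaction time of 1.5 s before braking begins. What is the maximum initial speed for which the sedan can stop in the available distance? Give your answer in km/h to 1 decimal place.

Stopping distance: v·t_r + v²/(2a) = 73 with t_r = 1.5 s and a = 6.720 m/s².
So v² + 20.160 v − 981.12 = 0.
Positive root: v = −a·t_r + √((a·t_r)² + 2a·d) = −10.080 + √(101.606 + 981.12) = 22.8248 m/s.
22.8248 m/s × 3.6 = 82.169 km/h.

Maximum speed ≈ 82.2 km/h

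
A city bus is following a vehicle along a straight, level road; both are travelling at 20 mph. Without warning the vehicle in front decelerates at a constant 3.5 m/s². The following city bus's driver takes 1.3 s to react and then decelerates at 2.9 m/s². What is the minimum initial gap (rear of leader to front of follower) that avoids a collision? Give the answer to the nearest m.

20 mph × 0.44704 = 8.9408 m/s.
Leader travels v²/(2a_L) = 79.938 / 7.000 = 11.420 m before stopping.
Follower covers v·t_r = 8.9408 × 1.3 = 11.623 m while reacting, then v²/(2a_F) = 79.938 / 5.800 = 13.782 m while braking, for a total of 11.623 + 13.782 = 25.405 m.
Since a_F ≤ a_L and the follower starts braking later, the follower is never slower than the leader, so the closest approach is when both have stopped.
Minimum gap = 25.405 − 11.420 = 13.985 m.

Minimum gap ≈ 14 m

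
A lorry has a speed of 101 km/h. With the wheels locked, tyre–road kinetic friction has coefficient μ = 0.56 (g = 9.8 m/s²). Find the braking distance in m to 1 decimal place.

Braking distance ≈ 71.7 m

101 km/h ÷ 3.6 = 28.0556 m/s.
a = μg = 0.56 × 9.8 = 5.488 m/s².
Braking distance = v²/(2a) = 28.0556² / (2 × 5.488) = 787.117 / 10.976 = 71.713 m.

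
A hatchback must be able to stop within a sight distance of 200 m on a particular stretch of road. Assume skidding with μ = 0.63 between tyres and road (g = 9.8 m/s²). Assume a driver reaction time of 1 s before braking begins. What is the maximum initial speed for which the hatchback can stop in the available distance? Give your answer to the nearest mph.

Maximum speed ≈ 98 mph

a = μg = 0.63 × 9.8 = 6.174 m/s².
Stopping distance: v·t_r + v²/(2a) = 200 with t_r = 1 s and a = 6.174 m/s².
So v² + 12.348 v − 2469.60 = 0.
Positive root: v = −a·t_r + √((a·t_r)² + 2a·d) = −6.174 + √(38.118 + 2469.60) = 43.9031 m/s.
43.9031 m/s ÷ 0.44704 = 98.208 mph.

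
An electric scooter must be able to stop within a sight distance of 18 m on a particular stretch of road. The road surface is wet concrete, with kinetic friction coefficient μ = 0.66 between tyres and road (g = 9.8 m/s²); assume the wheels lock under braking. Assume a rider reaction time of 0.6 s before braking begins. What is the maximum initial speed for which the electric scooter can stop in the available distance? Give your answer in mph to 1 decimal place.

Maximum speed ≈ 26.5 mph

a = μg = 0.66 × 9.8 = 6.468 m/s².
Stopping distance: v·t_r + v²/(2a) = 18 with t_r = 0.6 s and a = 6.468 m/s².
So v² + 7.762 v − 232.85 = 0.
Positive root: v = −a·t_r + √((a·t_r)² + 2a·d) = −3.881 + √(15.062 + 232.85) = 11.8642 m/s.
11.8642 m/s ÷ 0.44704 = 26.539 mph.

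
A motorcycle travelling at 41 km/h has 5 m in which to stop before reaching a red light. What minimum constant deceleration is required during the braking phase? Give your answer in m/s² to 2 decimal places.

Required deceleration ≈ 12.97 m/s²

41 km/h ÷ 3.6 = 11.3889 m/s.
v² = 2a·d ⇒ a = v²/(2d) = 11.3889² / (2 × 5.000) = 129.707 / 10.000 = 12.9707 m/s².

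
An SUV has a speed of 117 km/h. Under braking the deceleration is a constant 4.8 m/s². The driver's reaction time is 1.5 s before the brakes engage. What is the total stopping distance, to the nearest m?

Total stopping distance ≈ 159 m

117 km/h ÷ 3.6 = 32.5000 m/s.
Reaction distance = v·t_r = 32.5000 × 1.5 = 48.750 m.
Braking distance = v²/(2a) = 32.5000² / (2 × 4.800) = 1056.250 / 9.600 = 110.026 m.
Total = 48.750 + 110.026 = 158.776 m.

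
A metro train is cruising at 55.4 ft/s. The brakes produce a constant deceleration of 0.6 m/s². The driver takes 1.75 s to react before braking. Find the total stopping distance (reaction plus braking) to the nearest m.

55.4 ft/s × 0.3048 = 16.8859 m/s.
Reaction distance = v·t_r = 16.8859 × 1.75 = 29.550 m.
Braking distance = v²/(2a) = 16.8859² / (2 × 0.600) = 285.134 / 1.200 = 237.612 m.
Total = 29.550 + 237.612 = 267.162 m.

Total stopping distance ≈ 267 m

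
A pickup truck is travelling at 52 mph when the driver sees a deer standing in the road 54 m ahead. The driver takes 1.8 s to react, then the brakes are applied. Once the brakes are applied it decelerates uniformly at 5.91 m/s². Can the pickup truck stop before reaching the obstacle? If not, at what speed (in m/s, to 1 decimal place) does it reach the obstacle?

No — it strikes the obstacle at 19.9 m/s

52 mph × 0.44704 = 23.2461 m/s.
Reaction distance = 23.2461 × 1.8 = 41.843 m.
Braking distance needed to stop: v²/(2a) = 540.381 / 11.820 = 45.718 m, so total needed = 41.843 + 45.718 = 87.561 m > 54 m — it cannot stop.
Distance remaining when braking begins: 54 − 41.843 = 12.157 m.
v² = v₀² − 2a·d = 540.381 − 2 × 5.910 × 12.157 = 396.685 m²/s².
v = √396.685 = 19.917 m/s.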